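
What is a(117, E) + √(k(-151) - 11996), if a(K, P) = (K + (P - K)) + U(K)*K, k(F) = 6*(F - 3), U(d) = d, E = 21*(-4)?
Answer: 13605 + 2*I*√3230 ≈ 13605.0 + 113.67*I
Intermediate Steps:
E = -84
k(F) = -18 + 6*F (k(F) = 6*(-3 + F) = -18 + 6*F)
a(K, P) = P + K² (a(K, P) = (K + (P - K)) + K*K = P + K²)
a(117, E) + √(k(-151) - 11996) = (-84 + 117²) + √((-18 + 6*(-151)) - 11996) = (-84 + 13689) + √((-18 - 906) - 11996) = 13605 + √(-924 - 11996) = 13605 + √(-12920) = 13605 + 2*I*√3230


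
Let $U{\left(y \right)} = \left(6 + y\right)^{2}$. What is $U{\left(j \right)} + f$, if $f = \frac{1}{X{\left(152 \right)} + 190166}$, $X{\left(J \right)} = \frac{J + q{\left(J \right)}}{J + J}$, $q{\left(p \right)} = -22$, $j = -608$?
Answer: $\frac{10475395254140}{28905297} \approx 3.624 \cdot 10^{5}$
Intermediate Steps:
$X{\left(J \right)} = \frac{-22 + J}{2 J}$ ($X{\left(J \right)} = \frac{J - 22}{J + J} = \frac{-22 + J}{2 J}$)
$f = \frac{152}{28905297}$ ($f = \frac{1}{\frac{-22 + 152}{2 \cdot 152} + 190166} = \frac{1}{\frac{1}{2} \cdot \frac{1}{152} \cdot 130 + 190166} = \frac{1}{\frac{65}{152} + 190166} = \frac{1}{\frac{28905297}{152}} = \frac{152}{28905297} \approx 5.2586 \cdot 10^{-6}$)
$U{\left(j \right)} + f = \left(6 - 608\right)^{2} + \frac{152}{28905297} = \left(-602\right)^{2} + \frac{152}{28905297} = 362404 + \frac{152}{28905297} = \frac{10475395254140}{28905297}$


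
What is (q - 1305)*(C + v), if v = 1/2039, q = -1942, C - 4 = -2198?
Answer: 14525665555/2039 ≈ 7.1239e+6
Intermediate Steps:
C = -2194 (C = 4 - 2198 = -2194)
v = 1/2039 ≈ 0.00049044
(q - 1305)*(C + v) = (-1942 - 1305)*(-2194 + 1/2039) = -3247*(-4473565/2039) = 14525665555/2039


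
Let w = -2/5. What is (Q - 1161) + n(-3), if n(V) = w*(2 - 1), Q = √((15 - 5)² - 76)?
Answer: -5807/5 + 2*√6 ≈ -1156.5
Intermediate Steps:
w = -⅖ (w = -2*⅕ = -⅖ ≈ -0.40000)
Q = 2*√6 (Q = √(10² - 76) = √(100 - 76) = √24 = 2*√6 ≈ 4.8990)
n(V) = -⅖ (n(V) = -2*(2 - 1)/5 = -⅖*1 = -⅖)
(Q - 1161) + n(-3) = (2*√6 - 1161) - ⅖ = (-1161 + 2*√6) - ⅖ = -5807/5 + 2*√6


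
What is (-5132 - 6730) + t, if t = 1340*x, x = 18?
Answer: 12258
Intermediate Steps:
t = 24120 (t = 1340*18 = 24120)
(-5132 - 6730) + t = (-5132 - 6730) + 24120 = -11862 + 24120 = 12258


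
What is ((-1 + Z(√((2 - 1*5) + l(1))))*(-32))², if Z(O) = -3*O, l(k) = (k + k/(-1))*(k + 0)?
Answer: -26624 + 6144*I*√3 ≈ -26624.0 + 10642.0*I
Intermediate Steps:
l(k) = 0 (l(k) = (k + k*(-1))*k = (k - k)*k = 0*k = 0)
((-1 + Z(√((2 - 1*5) + l(1))))*(-32))² = ((-1 - 3*√((2 - 1*5) + 0))*(-32))² = ((-1 - 3*√((2 - 5) + 0))*(-32))² = ((-1 - 3*√(-3 + 0))*(-32))² = ((-1 - 3*I*√3)*(-32))² = (32 + 96*I*√3)²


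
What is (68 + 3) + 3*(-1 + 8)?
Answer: 92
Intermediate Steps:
(68 + 3) + 3*(-1 + 8) = 71 + 3*7 = 71 + 21 = 92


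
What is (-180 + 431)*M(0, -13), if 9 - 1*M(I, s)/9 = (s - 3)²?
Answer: -557973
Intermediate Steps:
M(I, s) = 81 - 9*(-3 + s)² (M(I, s) = 81 - 9*(s - 3)² = 81 - 9*(-3 + s)²)
(-180 + 431)*M(0, -13) = (-180 + 431)*(9*(-13)*(6 - 1*(-13))) = 251*(9*(-13)*(6 + 13)) = 251*(9*(-13)*19) = 251*(-2223) = -557973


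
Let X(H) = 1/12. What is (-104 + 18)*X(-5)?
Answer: -43/6 ≈ -7.1667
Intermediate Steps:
X(H) = 1/12
(-104 + 18)*X(-5) = (-104 + 18)*(1/12) = -86*1/12 = -43/6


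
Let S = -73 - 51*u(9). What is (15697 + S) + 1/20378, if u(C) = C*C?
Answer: 234204355/20378 ≈ 11493.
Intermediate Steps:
u(C) = C**2
S = -4204 (S = -73 - 51*9**2 = -73 - 51*81 = -73 - 4131 = -4204)
(15697 + S) + 1/20378 = (15697 - 4204) + 1/20378 = 11493 + 1/20378 = 234204355/20378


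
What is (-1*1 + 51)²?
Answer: 2500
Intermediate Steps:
(-1*1 + 51)² = (-1 + 51)² = 50² = 2500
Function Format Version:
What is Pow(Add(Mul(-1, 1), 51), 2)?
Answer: 2500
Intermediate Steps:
Pow(Add(Mul(-1, 1), 51), 2) = Pow(Add(-1, 51), 2) = Pow(50, 2) = 2500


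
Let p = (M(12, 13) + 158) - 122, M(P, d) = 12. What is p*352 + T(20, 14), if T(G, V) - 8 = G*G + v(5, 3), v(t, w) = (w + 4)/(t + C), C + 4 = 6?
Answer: 17305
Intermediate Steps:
C = 2 (C = -4 + 6 = 2)
p = 48 (p = (12 + 158) - 122 = 170 - 122 = 48)
v(t, w) = (4 + w)/(2 + t) (v(t, w) = (w + 4)/(t + 2) = (4 + w)/(2 + t))
T(G, V) = 9 + G**2 (T(G, V) = 8 + (G*G + (4 + 3)/(2 + 5)) = 8 + (G**2 + 7/7) = 8 + (G**2 + (1/7)*7) = 8 + (G**2 + 1) = 8 + (1 + G**2) = 9 + G**2)
p*352 + T(20, 14) = 48*352 + (9 + 20**2) = 16896 + (9 + 400) = 16896 + 409 = 17305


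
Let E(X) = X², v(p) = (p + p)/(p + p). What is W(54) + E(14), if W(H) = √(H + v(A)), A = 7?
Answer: 196 + √55 ≈ 203.42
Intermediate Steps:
v(p) = 1 (v(p) = (2*p)/((2*p)) = (2*p)*(1/(2*p)) = 1)
W(H) = √(1 + H) (W(H) = √(H + 1) = √(1 + H))
W(54) + E(14) = √(1 + 54) + 14² = √55 + 196 = 196 + √55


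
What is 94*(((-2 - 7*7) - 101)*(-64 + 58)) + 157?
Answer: 85885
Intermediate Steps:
94*(((-2 - 7*7) - 101)*(-64 + 58)) + 157 = 94*(((-2 - 49) - 101)*(-6)) + 157 = 94*((-51 - 101)*(-6)) + 157 = 94*(-152*(-6)) + 157 = 94*912 + 157 = 85728 + 157 = 85885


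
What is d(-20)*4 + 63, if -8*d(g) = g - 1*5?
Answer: 151/2 ≈ 75.500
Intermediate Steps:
d(g) = 5/8 - g/8 (d(g) = -(g - 1*5)/8 = -(g - 5)/8 = -(-5 + g)/8 = 5/8 - g/8)
d(-20)*4 + 63 = (5/8 - 1/8*(-20))*4 + 63 = (5/8 + 5/2)*4 + 63 = (25/8)*4 + 63 = 25/2 + 63 = 151/2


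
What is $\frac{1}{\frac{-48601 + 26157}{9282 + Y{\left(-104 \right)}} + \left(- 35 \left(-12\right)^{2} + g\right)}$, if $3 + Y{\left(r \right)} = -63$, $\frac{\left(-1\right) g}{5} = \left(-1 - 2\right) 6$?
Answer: $- \frac{2304}{11410411} \approx -0.00020192$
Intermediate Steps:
$g = 90$ ($g = - 5 \left(-1 - 2\right) 6 = - 5 \left(\left(-3\right) 6\right) = \left(-5\right) \left(-18\right) = 90$)
$Y{\left(r \right)} = -66$ ($Y{\left(r \right)} = -3 - 63 = -66$)
$\frac{1}{\frac{-48601 + 26157}{9282 + Y{\left(-104 \right)}} + \left(- 35 \left(-12\right)^{2} + g\right)} = \frac{1}{\frac{-48601 + 26157}{9282 - 66} + \left(- 35 \left(-12\right)^{2} + 90\right)} = \frac{1}{- \frac{22444}{9216} + \left(\left(-35\right) 144 + 90\right)} = \frac{1}{\left(-22444\right) \frac{1}{9216} + \left(-5040 + 90\right)} = \frac{1}{- \frac{5611}{2304} - 4950} = \frac{1}{- \frac{11410411}{2304}} = - \frac{2304}{11410411}$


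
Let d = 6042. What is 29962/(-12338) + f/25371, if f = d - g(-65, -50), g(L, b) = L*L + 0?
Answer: -368873878/156513699 ≈ -2.3568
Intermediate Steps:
g(L, b) = L² (g(L, b) = L² + 0 = L²)
f = 1817 (f = 6042 - 1*(-65)² = 6042 - 1*4225 = 6042 - 4225 = 1817)
29962/(-12338) + f/25371 = 29962/(-12338) + 1817/25371 = 29962*(-1/12338) + 1817*(1/25371) = -14981/6169 + 1817/25371 = -368873878/156513699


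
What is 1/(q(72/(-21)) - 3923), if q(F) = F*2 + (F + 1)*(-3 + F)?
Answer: -49/191798 ≈ -0.00025548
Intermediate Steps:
q(F) = 2*F + (1 + F)*(-3 + F)
1/(q(72/(-21)) - 3923) = 1/((-3 + (72/(-21))²) - 3923) = 1/((-3 + (72*(-1/21))²) - 3923) = 1/((-3 + (-24/7)²) - 3923) = 1/((-3 + 576/49) - 3923) = 1/(429/49 - 3923) = 1/(-191798/49) = -49/191798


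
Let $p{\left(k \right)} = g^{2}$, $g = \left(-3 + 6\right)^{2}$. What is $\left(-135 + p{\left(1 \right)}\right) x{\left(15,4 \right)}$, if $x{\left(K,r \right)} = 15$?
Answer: $-810$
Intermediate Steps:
$g = 9$ ($g = 3^{2} = 9$)
$p{\left(k \right)} = 81$ ($p{\left(k \right)} = 9^{2} = 81$)
$\left(-135 + p{\left(1 \right)}\right) x{\left(15,4 \right)} = \left(-135 + 81\right) 15 = \left(-54\right) 15 = -810$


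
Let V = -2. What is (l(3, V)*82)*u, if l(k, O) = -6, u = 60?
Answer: -29520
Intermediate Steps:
(l(3, V)*82)*u = -6*82*60 = -492*60 = -29520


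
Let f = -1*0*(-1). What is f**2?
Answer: 0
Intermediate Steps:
f = 0 (f = 0*(-1) = 0)
f**2 = 0**2 = 0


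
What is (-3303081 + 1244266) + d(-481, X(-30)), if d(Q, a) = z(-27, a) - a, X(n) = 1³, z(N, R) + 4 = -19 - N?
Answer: -2058812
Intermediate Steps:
z(N, R) = -23 - N (z(N, R) = -4 + (-19 - N) = -23 - N)
X(n) = 1
d(Q, a) = 4 - a (d(Q, a) = (-23 - 1*(-27)) - a = (-23 + 27) - a = 4 - a)
(-3303081 + 1244266) + d(-481, X(-30)) = (-3303081 + 1244266) + (4 - 1*1) = -2058815 + (4 - 1) = -2058815 + 3 = -2058812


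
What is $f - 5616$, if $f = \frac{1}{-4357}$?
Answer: $- \frac{24468913}{4357} \approx -5616.0$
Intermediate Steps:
$f = - \frac{1}{4357} \approx -0.00022952$
$f - 5616 = - \frac{1}{4357} - 5616 = - \frac{24468913}{4357}$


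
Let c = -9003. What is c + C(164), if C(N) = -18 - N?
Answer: -9185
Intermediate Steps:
c + C(164) = -9003 + (-18 - 1*164) = -9003 + (-18 - 164) = -9003 - 182 = -9185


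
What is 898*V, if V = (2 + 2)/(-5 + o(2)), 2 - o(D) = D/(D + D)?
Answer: -7184/7 ≈ -1026.3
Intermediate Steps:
o(D) = 3/2 (o(D) = 2 - D/(D + D) = 2 - D/(2*D) = 2 - D*1/(2*D) = 2 - 1*½ = 2 - ½ = 3/2)
V = -8/7 (V = (2 + 2)/(-5 + 3/2) = 4/(-7/2) = 4*(-2/7) = -8/7 ≈ -1.1429)
898*V = 898*(-8/7) = -7184/7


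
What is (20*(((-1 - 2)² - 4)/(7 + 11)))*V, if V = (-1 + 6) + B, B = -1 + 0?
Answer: 200/9 ≈ 22.222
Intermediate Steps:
B = -1
V = 4 (V = (-1 + 6) - 1 = 5 - 1 = 4)
(20*(((-1 - 2)² - 4)/(7 + 11)))*V = (20*(((-1 - 2)² - 4)/(7 + 11)))*4 = (20*(((-3)² - 4)/18))*4 = (20*((9 - 4)*(1/18)))*4 = (20*(5*(1/18)))*4 = (20*(5/18))*4 = (50/9)*4 = 200/9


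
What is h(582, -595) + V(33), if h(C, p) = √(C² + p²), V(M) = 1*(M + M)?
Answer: 66 + √692749 ≈ 898.32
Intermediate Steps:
V(M) = 2*M (V(M) = 1*(2*M) = 2*M)
h(582, -595) + V(33) = √(582² + (-595)²) + 2*33 = √(338724 + 354025) + 66 = √692749 + 66 = 66 + √692749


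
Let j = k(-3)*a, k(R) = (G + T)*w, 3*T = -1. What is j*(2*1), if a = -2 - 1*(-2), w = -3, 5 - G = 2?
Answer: 0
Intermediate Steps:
G = 3 (G = 5 - 1*2 = 5 - 2 = 3)
T = -⅓ (T = (⅓)*(-1) = -⅓ ≈ -0.33333)
k(R) = -8 (k(R) = (3 - ⅓)*(-3) = (8/3)*(-3) = -8)
a = 0 (a = -2 + 2 = 0)
j = 0 (j = -8*0 = 0)
j*(2*1) = 0*(2*1) = 0*2 = 0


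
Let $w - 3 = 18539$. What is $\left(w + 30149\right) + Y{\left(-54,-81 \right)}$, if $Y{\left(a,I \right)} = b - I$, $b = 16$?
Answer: $48788$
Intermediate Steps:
$w = 18542$ ($w = 3 + 18539 = 18542$)
$Y{\left(a,I \right)} = 16 - I$
$\left(w + 30149\right) + Y{\left(-54,-81 \right)} = \left(18542 + 30149\right) + \left(16 - -81\right) = 48691 + \left(16 + 81\right) = 48691 + 97 = 48788$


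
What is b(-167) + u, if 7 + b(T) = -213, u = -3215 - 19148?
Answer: -22583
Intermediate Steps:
u = -22363
b(T) = -220 (b(T) = -7 - 213 = -220)
b(-167) + u = -220 - 22363 = -22583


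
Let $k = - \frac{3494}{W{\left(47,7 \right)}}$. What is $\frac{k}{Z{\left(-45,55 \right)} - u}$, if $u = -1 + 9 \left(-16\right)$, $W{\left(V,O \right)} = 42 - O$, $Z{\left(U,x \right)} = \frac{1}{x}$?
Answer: $- \frac{19217}{27916} \approx -0.68839$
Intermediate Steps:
$u = -145$ ($u = -1 - 144 = -145$)
$k = - \frac{3494}{35}$ ($k = - \frac{3494}{42 - 7} = - \frac{3494}{35} \approx -99.829$)
$\frac{k}{Z{\left(-45,55 \right)} - u} = - \frac{3494}{35 \left(\frac{1}{55} - -145\right)} = - \frac{3494}{35 \left(\frac{1}{55} + 145\right)} = - \frac{3494}{35 \cdot \frac{7976}{55}} = \left(- \frac{3494}{35}\right) \frac{55}{7976} = - \frac{19217}{27916}$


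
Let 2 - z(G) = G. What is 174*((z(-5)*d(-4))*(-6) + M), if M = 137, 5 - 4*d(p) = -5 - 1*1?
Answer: 3741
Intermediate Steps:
d(p) = 11/4 (d(p) = 5/4 - (-5 - 1*1)/4 = 5/4 - (-5 - 1)/4 = 5/4 - 1/4*(-6) = 5/4 + 3/2 = 11/4)
z(G) = 2 - G
174*((z(-5)*d(-4))*(-6) + M) = 174*(((2 - 1*(-5))*(11/4))*(-6) + 137) = 174*(((2 + 5)*(11/4))*(-6) + 137) = 174*((7*(11/4))*(-6) + 137) = 174*((77/4)*(-6) + 137) = 174*(-231/2 + 137) = 174*(43/2) = 3741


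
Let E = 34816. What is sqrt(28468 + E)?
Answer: 2*sqrt(15821) ≈ 251.56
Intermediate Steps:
sqrt(28468 + E) = sqrt(28468 + 34816) = sqrt(63284) = 2*sqrt(15821)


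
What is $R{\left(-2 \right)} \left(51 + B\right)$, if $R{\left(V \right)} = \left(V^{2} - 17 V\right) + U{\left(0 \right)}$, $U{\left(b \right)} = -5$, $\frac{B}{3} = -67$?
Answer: $-4950$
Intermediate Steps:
$B = -201$ ($B = 3 \left(-67\right) = -201$)
$R{\left(V \right)} = -5 + V^{2} - 17 V$ ($R{\left(V \right)} = \left(V^{2} - 17 V\right) - 5 = -5 + V^{2} - 17 V$)
$R{\left(-2 \right)} \left(51 + B\right) = \left(-5 + \left(-2\right)^{2} - -34\right) \left(51 - 201\right) = \left(-5 + 4 + 34\right) \left(-150\right) = 33 \left(-150\right) = -4950$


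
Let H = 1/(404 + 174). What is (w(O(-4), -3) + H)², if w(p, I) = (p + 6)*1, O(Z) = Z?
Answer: 1338649/334084 ≈ 4.0069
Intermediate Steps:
w(p, I) = 6 + p (w(p, I) = (6 + p)*1 = 6 + p)
H = 1/578 ≈ 0.0017301
(w(O(-4), -3) + H)² = ((6 - 4) + 1/578)² = (2 + 1/578)² = (1157/578)² = 1338649/334084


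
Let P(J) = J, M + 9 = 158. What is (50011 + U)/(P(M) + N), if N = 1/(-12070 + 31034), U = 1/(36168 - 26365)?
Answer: 3099083187992/9233239837 ≈ 335.64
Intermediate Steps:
M = 149 (M = -9 + 158 = 149)
U = 1/9803 ≈ 0.00010201
N = 1/18964 ≈ 5.2731e-5
(50011 + U)/(P(M) + N) = (50011 + 1/9803)/(149 + 1/18964) = 490257834/(9803*(2825637/18964)) = (490257834/9803)*(18964/2825637) = 3099083187992/9233239837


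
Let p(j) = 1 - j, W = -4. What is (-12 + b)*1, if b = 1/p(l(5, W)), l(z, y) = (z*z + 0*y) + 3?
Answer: -325/27 ≈ -12.037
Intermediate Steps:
l(z, y) = 3 + z**2 (l(z, y) = (z**2 + 0) + 3 = z**2 + 3 = 3 + z**2)
b = -1/27 (b = 1/(1 - (3 + 5**2)) = 1/(1 - (3 + 25)) = 1/(1 - 1*28) = 1/(1 - 28) = 1/(-27) = -1/27 ≈ -0.037037)
(-12 + b)*1 = (-12 - 1/27)*1 = -325/27*1 = -325/27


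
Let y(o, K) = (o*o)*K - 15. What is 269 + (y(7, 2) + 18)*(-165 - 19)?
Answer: -18315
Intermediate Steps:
y(o, K) = -15 + K*o² (y(o, K) = o²*K - 15 = K*o² - 15 = -15 + K*o²)
269 + (y(7, 2) + 18)*(-165 - 19) = 269 + ((-15 + 2*7²) + 18)*(-165 - 19) = 269 + ((-15 + 2*49) + 18)*(-184) = 269 + ((-15 + 98) + 18)*(-184) = 269 + (83 + 18)*(-184) = 269 + 101*(-184) = 269 - 18584 = -18315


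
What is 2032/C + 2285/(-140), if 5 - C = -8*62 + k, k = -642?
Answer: -3665/252 ≈ -14.544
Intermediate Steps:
C = 1143 (C = 5 - (-8*62 - 642) = 5 - (-496 - 642) = 5 - 1*(-1138) = 5 + 1138 = 1143)
2032/C + 2285/(-140) = 2032/1143 + 2285/(-140) = 2032*(1/1143) + 2285*(-1/140) = 16/9 - 457/28 = -3665/252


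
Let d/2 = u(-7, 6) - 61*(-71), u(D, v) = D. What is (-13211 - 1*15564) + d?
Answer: -20127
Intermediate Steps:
d = 8648 (d = 2*(-7 - 61*(-71)) = 2*(-7 + 4331) = 2*4324 = 8648)
(-13211 - 1*15564) + d = (-13211 - 1*15564) + 8648 = (-13211 - 15564) + 8648 = -28775 + 8648 = -20127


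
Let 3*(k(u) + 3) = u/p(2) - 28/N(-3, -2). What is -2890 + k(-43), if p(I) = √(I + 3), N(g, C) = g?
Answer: -26009/9 - 43*√5/15 ≈ -2896.3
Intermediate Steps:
p(I) = √(3 + I)
k(u) = ⅑ + u*√5/15 (k(u) = -3 + (u/(√(3 + 2)) - 28/(-3))/3 = -3 + (u/(√5) - 28*(-⅓))/3 = -3 + (u*(√5/5) + 28/3)/3 = -3 + (u*√5/5 + 28/3)/3 = -3 + (28/3 + u*√5/5)/3 = -3 + (28/9 + u*√5/15) = ⅑ + u*√5/15)
-2890 + k(-43) = -2890 + (⅑ + (1/15)*(-43)*√5) = -2890 + (⅑ - 43*√5/15) = -26009/9 - 43*√5/15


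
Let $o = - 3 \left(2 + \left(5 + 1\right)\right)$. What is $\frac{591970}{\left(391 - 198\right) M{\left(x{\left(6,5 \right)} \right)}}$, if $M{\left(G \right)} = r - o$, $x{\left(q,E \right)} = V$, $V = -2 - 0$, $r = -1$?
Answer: $\frac{591970}{4439} \approx 133.36$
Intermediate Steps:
$V = -2$ ($V = -2 + 0 = -2$)
$x{\left(q,E \right)} = -2$
$o = -24$ ($o = - 3 \left(2 + 6\right) = \left(-3\right) 8 = -24$)
$M{\left(G \right)} = 23$ ($M{\left(G \right)} = -1 - -24 = -1 + 24 = 23$)
$\frac{591970}{\left(391 - 198\right) M{\left(x{\left(6,5 \right)} \right)}} = \frac{591970}{\left(391 - 198\right) 23} = \frac{591970}{193 \cdot 23} = \frac{591970}{4439}$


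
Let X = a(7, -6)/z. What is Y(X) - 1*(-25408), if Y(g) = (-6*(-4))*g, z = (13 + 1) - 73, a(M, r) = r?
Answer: 1499216/59 ≈ 25410.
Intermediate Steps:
z = -59 (z = 14 - 73 = -59)
X = 6/59 (X = -6/(-59) = -6*(-1/59) = 6/59 ≈ 0.10169)
Y(g) = 24*g
Y(X) - 1*(-25408) = 24*(6/59) - 1*(-25408) = 144/59 + 25408 = 1499216/59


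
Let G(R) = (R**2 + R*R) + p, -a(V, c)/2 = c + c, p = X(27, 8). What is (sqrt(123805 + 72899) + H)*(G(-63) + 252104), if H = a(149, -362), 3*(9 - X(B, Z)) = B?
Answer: 376540816 + 3120504*sqrt(1366) ≈ 4.9187e+8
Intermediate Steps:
X(B, Z) = 9 - B/3
p = 0 (p = 9 - 1/3*27 = 9 - 9 = 0)
a(V, c) = -4*c (a(V, c) = -2*(c + c) = -4*c)
H = 1448 (H = -4*(-362) = 1448)
G(R) = 2*R**2 (G(R) = (R**2 + R*R) + 0 = (R**2 + R**2) + 0 = 2*R**2 + 0 = 2*R**2)
(sqrt(123805 + 72899) + H)*(G(-63) + 252104) = (sqrt(123805 + 72899) + 1448)*(2*(-63)**2 + 252104) = (sqrt(196704) + 1448)*(2*3969 + 252104) = (12*sqrt(1366) + 1448)*(7938 + 252104) = (1448 + 12*sqrt(1366))*260042 = 376540816 + 3120504*sqrt(1366)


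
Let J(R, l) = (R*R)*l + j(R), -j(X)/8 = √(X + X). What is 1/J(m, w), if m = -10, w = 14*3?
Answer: 105/441032 + I*√5/1102580 ≈ 0.00023808 + 2.028e-6*I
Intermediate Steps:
j(X) = -8*√2*√X (j(X) = -8*√(X + X) = -8*√2*√X)
w = 42
J(R, l) = l*R² - 8*√2*√R (J(R, l) = (R*R)*l - 8*√2*√R = R²*l - 8*√2*√R = l*R² - 8*√2*√R)
1/J(m, w) = 1/(42*(-10)² - 8*√2*√(-10)) = 1/(42*100 - 8*√2*I*√10) = 1/(4200 - 16*I*√5)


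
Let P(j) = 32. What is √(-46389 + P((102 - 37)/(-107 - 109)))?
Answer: I*√46357 ≈ 215.31*I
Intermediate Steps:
√(-46389 + P((102 - 37)/(-107 - 109))) = √(-46389 + 32) = √(-46357) = I*√46357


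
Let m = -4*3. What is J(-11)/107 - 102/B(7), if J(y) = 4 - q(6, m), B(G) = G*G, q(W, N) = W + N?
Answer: -10424/5243 ≈ -1.9882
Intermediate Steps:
m = -12
q(W, N) = N + W
B(G) = G**2
J(y) = 10 (J(y) = 4 - (-12 + 6) = 4 - 1*(-6) = 4 + 6 = 10)
J(-11)/107 - 102/B(7) = 10/107 - 102/(7**2) = 10*(1/107) - 102/49 = 10/107 - 102*1/49 = 10/107 - 102/49 = -10424/5243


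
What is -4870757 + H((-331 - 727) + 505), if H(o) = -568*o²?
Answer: -178570269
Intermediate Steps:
-4870757 + H((-331 - 727) + 505) = -4870757 - 568*((-331 - 727) + 505)² = -4870757 - 568*(-1058 + 505)² = -4870757 - 568*(-553)² = -4870757 - 568*305809 = -4870757 - 173699512 = -178570269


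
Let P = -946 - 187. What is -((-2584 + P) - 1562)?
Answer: 5279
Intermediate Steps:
P = -1133
-((-2584 + P) - 1562) = -((-2584 - 1133) - 1562) = -(-3717 - 1562) = -1*(-5279) = 5279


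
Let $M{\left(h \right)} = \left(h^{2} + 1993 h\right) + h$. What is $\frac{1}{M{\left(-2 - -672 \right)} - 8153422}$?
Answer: $- \frac{1}{6368542} \approx -1.5702 \cdot 10^{-7}$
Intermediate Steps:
$M{\left(h \right)} = h^{2} + 1994 h$
$\frac{1}{M{\left(-2 - -672 \right)} - 8153422} = \frac{1}{\left(-2 - -672\right) \left(1994 - -670\right) - 8153422} = \frac{1}{\left(-2 + 672\right) \left(1994 + \left(-2 + 672\right)\right) - 8153422} = \frac{1}{670 \left(1994 + 670\right) - 8153422} = \frac{1}{670 \cdot 2664 - 8153422} = \frac{1}{1784880 - 8153422} = \frac{1}{-6368542} = - \frac{1}{6368542}$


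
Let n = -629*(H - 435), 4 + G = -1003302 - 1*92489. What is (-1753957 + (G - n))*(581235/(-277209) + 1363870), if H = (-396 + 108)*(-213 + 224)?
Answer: -644751300679288735/92403 ≈ -6.9776e+12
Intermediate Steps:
G = -1095795 (G = -4 + (-1003302 - 1*92489) = -4 + (-1003302 - 92489) = -4 - 1095791 = -1095795)
H = -3168 (H = -288*11 = -3168)
n = 2266287 (n = -629*(-3168 - 435) = -629*(-3603) = 2266287)
(-1753957 + (G - n))*(581235/(-277209) + 1363870) = (-1753957 + (-1095795 - 1*2266287))*(581235/(-277209) + 1363870) = (-1753957 + (-1095795 - 2266287))*(581235*(-1/277209) + 1363870) = (-1753957 - 3362082)*(-193745/92403 + 1363870) = -5116039*126025485865/92403 = -644751300679288735/92403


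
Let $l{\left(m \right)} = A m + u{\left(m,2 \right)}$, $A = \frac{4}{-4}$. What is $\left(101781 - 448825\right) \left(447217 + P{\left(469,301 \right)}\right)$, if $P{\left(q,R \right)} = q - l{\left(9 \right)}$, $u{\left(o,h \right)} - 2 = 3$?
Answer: $-155368128360$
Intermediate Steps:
$u{\left(o,h \right)} = 5$ ($u{\left(o,h \right)} = 2 + 3 = 5$)
$A = -1$ ($A = 4 \left(- \frac{1}{4}\right) = -1$)
$l{\left(m \right)} = 5 - m$ ($l{\left(m \right)} = - m + 5 = 5 - m$)
$P{\left(q,R \right)} = 4 + q$ ($P{\left(q,R \right)} = q - \left(5 - 9\right) = q - -4 = q + 4 = 4 + q$)
$\left(101781 - 448825\right) \left(447217 + P{\left(469,301 \right)}\right) = \left(101781 - 448825\right) \left(447217 + \left(4 + 469\right)\right) = - 347044 \left(447217 + 473\right) = \left(-347044\right) 447690 = -155368128360$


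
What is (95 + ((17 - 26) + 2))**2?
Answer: 7744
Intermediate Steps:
(95 + ((17 - 26) + 2))**2 = (95 + (-9 + 2))**2 = (95 - 7)**2 = 88**2 = 7744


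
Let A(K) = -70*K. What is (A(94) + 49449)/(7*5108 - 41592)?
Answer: -42869/5836 ≈ -7.3456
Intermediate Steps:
(A(94) + 49449)/(7*5108 - 41592) = (-70*94 + 49449)/(7*5108 - 41592) = (-6580 + 49449)/(35756 - 41592) = 42869/(-5836) = 42869*(-1/5836) = -42869/5836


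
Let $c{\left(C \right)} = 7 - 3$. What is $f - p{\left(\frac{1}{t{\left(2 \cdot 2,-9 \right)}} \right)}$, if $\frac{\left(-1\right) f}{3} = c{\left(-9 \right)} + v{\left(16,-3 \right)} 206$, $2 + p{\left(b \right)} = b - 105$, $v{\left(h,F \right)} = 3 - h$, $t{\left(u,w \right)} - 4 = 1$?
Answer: $\frac{40644}{5} \approx 8128.8$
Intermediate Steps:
$t{\left(u,w \right)} = 5$ ($t{\left(u,w \right)} = 4 + 1 = 5$)
$p{\left(b \right)} = -107 + b$ ($p{\left(b \right)} = -2 + \left(b - 105\right) = -2 + \left(-105 + b\right) = -107 + b$)
$c{\left(C \right)} = 4$ ($c{\left(C \right)} = 7 - 3 = 4$)
$f = 8022$ ($f = - 3 \left(4 + \left(3 - 16\right) 206\right) = - 3 \left(4 - 2678\right) = \left(-3\right) \left(-2674\right) = 8022$)
$f - p{\left(\frac{1}{t{\left(2 \cdot 2,-9 \right)}} \right)} = 8022 - \left(-107 + \frac{1}{5}\right) = 8022 - - \frac{534}{5} = 8022 + \frac{534}{5} = \frac{40644}{5}$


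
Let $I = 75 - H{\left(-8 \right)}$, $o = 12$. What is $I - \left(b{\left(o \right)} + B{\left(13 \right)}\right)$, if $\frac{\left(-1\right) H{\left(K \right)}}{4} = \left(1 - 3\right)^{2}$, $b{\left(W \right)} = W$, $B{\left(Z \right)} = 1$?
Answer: $78$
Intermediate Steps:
$H{\left(K \right)} = -16$ ($H{\left(K \right)} = - 4 \left(1 - 3\right)^{2} = - 4 \left(-2\right)^{2} = \left(-4\right) 4 = -16$)
$I = 91$ ($I = 75 - -16 = 75 + 16 = 91$)
$I - \left(b{\left(o \right)} + B{\left(13 \right)}\right) = 91 - \left(12 + 1\right) = 91 - 13 = 78$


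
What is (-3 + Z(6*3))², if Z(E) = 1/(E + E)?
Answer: 11449/1296 ≈ 8.8341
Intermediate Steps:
Z(E) = 1/(2*E)
(-3 + Z(6*3))² = (-3 + 1/(2*((6*3))))² = (-3 + (½)/18)² = (-3 + (½)*(1/18))² = (-3 + 1/36)² = (-107/36)² = 11449/1296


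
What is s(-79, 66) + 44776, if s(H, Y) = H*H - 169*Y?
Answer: 39863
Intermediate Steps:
s(H, Y) = H² - 169*Y
s(-79, 66) + 44776 = ((-79)² - 169*66) + 44776 = (6241 - 11154) + 44776 = -4913 + 44776 = 39863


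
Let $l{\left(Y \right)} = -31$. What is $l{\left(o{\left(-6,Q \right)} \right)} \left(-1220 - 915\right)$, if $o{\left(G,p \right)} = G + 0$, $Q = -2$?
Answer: $66185$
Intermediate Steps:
$o{\left(G,p \right)} = G$
$l{\left(o{\left(-6,Q \right)} \right)} \left(-1220 - 915\right) = - 31 \left(-1220 - 915\right) = \left(-31\right) \left(-2135\right) = 66185$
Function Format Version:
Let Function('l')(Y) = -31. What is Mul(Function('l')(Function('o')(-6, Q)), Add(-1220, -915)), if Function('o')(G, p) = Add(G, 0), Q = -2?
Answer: 66185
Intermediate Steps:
Function('o')(G, p) = G
Mul(Function('l')(Function('o')(-6, Q)), Add(-1220, -915)) = Mul(-31, Add(-1220, -915)) = Mul(-31, -2135) = 66185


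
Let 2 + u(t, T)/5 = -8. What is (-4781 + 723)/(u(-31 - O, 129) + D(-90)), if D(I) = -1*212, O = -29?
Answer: 2029/131 ≈ 15.489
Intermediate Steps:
u(t, T) = -50 (u(t, T) = -10 + 5*(-8) = -10 - 40 = -50)
D(I) = -212
(-4781 + 723)/(u(-31 - O, 129) + D(-90)) = (-4781 + 723)/(-50 - 212) = -4058/(-262) = -4058*(-1/262) = 2029/131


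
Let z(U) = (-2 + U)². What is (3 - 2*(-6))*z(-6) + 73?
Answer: 1033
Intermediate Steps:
(3 - 2*(-6))*z(-6) + 73 = (3 - 2*(-6))*(-2 - 6)² + 73 = (3 + 12)*(-8)² + 73 = 15*64 + 73 = 960 + 73 = 1033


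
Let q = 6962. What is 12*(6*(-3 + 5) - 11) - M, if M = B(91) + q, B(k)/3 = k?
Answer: -7223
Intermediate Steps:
B(k) = 3*k
M = 7235 (M = 3*91 + 6962 = 273 + 6962 = 7235)
12*(6*(-3 + 5) - 11) - M = 12*(6*(-3 + 5) - 11) - 1*7235 = 12*(6*2 - 11) - 7235 = 12*(12 - 11) - 7235 = 12*1 - 7235 = 12 - 7235 = -7223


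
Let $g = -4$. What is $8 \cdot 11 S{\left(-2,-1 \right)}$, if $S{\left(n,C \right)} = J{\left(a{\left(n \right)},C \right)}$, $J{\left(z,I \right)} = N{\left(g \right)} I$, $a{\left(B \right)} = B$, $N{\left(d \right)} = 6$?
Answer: $-528$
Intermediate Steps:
$J{\left(z,I \right)} = 6 I$
$S{\left(n,C \right)} = 6 C$
$8 \cdot 11 S{\left(-2,-1 \right)} = 8 \cdot 11 \cdot 6 \left(-1\right) = 88 \left(-6\right) = -528$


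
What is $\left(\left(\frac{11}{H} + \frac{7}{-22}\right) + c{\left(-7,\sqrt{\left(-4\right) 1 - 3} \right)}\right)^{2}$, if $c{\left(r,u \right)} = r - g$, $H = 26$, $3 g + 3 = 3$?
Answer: $\frac{972196}{20449} \approx 47.542$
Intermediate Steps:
$g = 0$ ($g = -1 + \frac{1}{3} \cdot 3 = -1 + 1 = 0$)
$c{\left(r,u \right)} = r$ ($c{\left(r,u \right)} = r - 0 = r + 0 = r$)
$\left(\left(\frac{11}{H} + \frac{7}{-22}\right) + c{\left(-7,\sqrt{\left(-4\right) 1 - 3} \right)}\right)^{2} = \left(\left(\frac{11}{26} + \frac{7}{-22}\right) - 7\right)^{2} = \left(\left(11 \cdot \frac{1}{26} + 7 \left(- \frac{1}{22}\right)\right) - 7\right)^{2} = \left(\left(\frac{11}{26} - \frac{7}{22}\right) - 7\right)^{2} = \left(\frac{15}{143} - 7\right)^{2} = \left(- \frac{986}{143}\right)^{2} = \frac{972196}{20449}$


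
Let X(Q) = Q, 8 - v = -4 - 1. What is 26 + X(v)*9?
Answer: 143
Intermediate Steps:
v = 13 (v = 8 - (-4 - 1) = 8 - 1*(-5) = 8 + 5 = 13)
26 + X(v)*9 = 26 + 13*9 = 26 + 117 = 143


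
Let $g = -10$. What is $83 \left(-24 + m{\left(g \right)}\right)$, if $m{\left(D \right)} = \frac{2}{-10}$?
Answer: $- \frac{10043}{5} \approx -2008.6$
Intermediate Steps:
$m{\left(D \right)} = - \frac{1}{5}$ ($m{\left(D \right)} = 2 \left(- \frac{1}{10}\right) = - \frac{1}{5}$)
$83 \left(-24 + m{\left(g \right)}\right) = 83 \left(-24 - \frac{1}{5}\right) = 83 \left(- \frac{121}{5}\right) = - \frac{10043}{5}$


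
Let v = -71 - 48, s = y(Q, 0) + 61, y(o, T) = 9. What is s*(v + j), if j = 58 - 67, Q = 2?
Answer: -8960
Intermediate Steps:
s = 70 (s = 9 + 61 = 70)
v = -119
j = -9
s*(v + j) = 70*(-119 - 9) = 70*(-128) = -8960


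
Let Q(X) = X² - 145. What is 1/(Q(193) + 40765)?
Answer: 1/77869 ≈ 1.2842e-5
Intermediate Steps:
Q(X) = -145 + X²
1/(Q(193) + 40765) = 1/((-145 + 193²) + 40765) = 1/((-145 + 37249) + 40765) = 1/(37104 + 40765) = 1/77869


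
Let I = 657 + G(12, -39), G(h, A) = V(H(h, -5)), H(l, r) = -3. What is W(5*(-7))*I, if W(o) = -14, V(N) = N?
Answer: -9156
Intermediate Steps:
G(h, A) = -3
I = 654 (I = 657 - 3 = 654)
W(5*(-7))*I = -14*654 = -9156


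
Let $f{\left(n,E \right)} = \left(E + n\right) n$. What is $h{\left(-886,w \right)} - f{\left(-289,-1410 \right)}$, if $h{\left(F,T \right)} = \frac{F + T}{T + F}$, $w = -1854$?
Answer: $-491010$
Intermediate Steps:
$h{\left(F,T \right)} = 1$ ($h{\left(F,T \right)} = \frac{F + T}{F + T} = 1$)
$f{\left(n,E \right)} = n \left(E + n\right)$
$h{\left(-886,w \right)} - f{\left(-289,-1410 \right)} = 1 - - 289 \left(-1410 - 289\right) = 1 - \left(-289\right) \left(-1699\right) = 1 - 491011 = -491010$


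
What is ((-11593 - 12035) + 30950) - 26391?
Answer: -19069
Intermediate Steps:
((-11593 - 12035) + 30950) - 26391 = (-23628 + 30950) - 26391 = 7322 - 26391 = -19069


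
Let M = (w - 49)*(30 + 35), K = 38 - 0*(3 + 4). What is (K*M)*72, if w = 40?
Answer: -1600560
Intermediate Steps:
K = 38 (K = 38 - 0*7 = 38 - 1*0 = 38 + 0 = 38)
M = -585 (M = (40 - 49)*(30 + 35) = -9*65 = -585)
(K*M)*72 = (38*(-585))*72 = -22230*72 = -1600560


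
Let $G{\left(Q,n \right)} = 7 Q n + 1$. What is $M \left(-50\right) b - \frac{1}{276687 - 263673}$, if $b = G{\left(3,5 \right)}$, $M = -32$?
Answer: $\frac{2207174399}{13014} \approx 1.696 \cdot 10^{5}$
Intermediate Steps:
$G{\left(Q,n \right)} = 1 + 7 Q n$ ($G{\left(Q,n \right)} = 7 Q n + 1 = 1 + 7 Q n$)
$b = 106$ ($b = 1 + 7 \cdot 3 \cdot 5 = 1 + 105 = 106$)
$M \left(-50\right) b - \frac{1}{276687 - 263673} = \left(-32\right) \left(-50\right) 106 - \frac{1}{276687 - 263673} = 1600 \cdot 106 - \frac{1}{276687 - 263673} = 169600 - \frac{1}{276687 - 263673} = 169600 - \frac{1}{13014} = \frac{2207174399}{13014}$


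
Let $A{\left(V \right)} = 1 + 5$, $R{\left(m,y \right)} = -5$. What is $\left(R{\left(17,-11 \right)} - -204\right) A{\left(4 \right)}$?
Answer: $1194$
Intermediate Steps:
$A{\left(V \right)} = 6$
$\left(R{\left(17,-11 \right)} - -204\right) A{\left(4 \right)} = \left(-5 - -204\right) 6 = \left(-5 + 204\right) 6 = 199 \cdot 6 = 1194$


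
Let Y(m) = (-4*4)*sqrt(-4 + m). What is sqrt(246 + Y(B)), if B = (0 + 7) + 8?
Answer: sqrt(246 - 16*sqrt(11)) ≈ 13.890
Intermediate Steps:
B = 15 (B = 7 + 8 = 15)
Y(m) = -16*sqrt(-4 + m)
sqrt(246 + Y(B)) = sqrt(246 - 16*sqrt(-4 + 15)) = sqrt(246 - 16*sqrt(11))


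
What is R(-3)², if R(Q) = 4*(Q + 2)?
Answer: 16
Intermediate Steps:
R(Q) = 8 + 4*Q (R(Q) = 4*(2 + Q) = 8 + 4*Q)
R(-3)² = (8 + 4*(-3))² = (8 - 12)² = (-4)² = 16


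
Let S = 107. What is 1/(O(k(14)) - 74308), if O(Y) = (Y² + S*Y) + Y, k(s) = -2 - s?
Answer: -1/75780 ≈ -1.3196e-5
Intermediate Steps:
O(Y) = Y² + 108*Y (O(Y) = (Y² + 107*Y) + Y = Y² + 108*Y)
1/(O(k(14)) - 74308) = 1/((-2 - 1*14)*(108 + (-2 - 1*14)) - 74308) = 1/((-2 - 14)*(108 + (-2 - 14)) - 74308) = 1/(-16*(108 - 16) - 74308) = 1/(-16*92 - 74308) = 1/(-1472 - 74308) = 1/(-75780) = -1/75780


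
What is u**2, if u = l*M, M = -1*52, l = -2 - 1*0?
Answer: 10816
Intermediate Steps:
l = -2 (l = -2 + 0 = -2)
M = -52
u = 104 (u = -2*(-52) = 104)
u**2 = 104**2 = 10816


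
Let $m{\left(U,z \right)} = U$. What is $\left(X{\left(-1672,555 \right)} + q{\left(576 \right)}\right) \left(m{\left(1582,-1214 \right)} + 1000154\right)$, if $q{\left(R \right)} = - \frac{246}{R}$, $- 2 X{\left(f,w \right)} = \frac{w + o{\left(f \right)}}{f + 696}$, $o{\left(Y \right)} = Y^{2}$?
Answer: $\frac{87504936981}{61} \approx 1.4345 \cdot 10^{9}$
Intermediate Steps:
$X{\left(f,w \right)} = - \frac{w + f^{2}}{2 \left(696 + f\right)}$ ($X{\left(f,w \right)} = - \frac{\left(w + f^{2}\right) \frac{1}{f + 696}}{2} = - \frac{\left(w + f^{2}\right) \frac{1}{696 + f}}{2} = - \frac{\frac{1}{696 + f} \left(w + f^{2}\right)}{2} = - \frac{w + f^{2}}{2 \left(696 + f\right)}$)
$\left(X{\left(-1672,555 \right)} + q{\left(576 \right)}\right) \left(m{\left(1582,-1214 \right)} + 1000154\right) = \left(\frac{\left(-1\right) 555 - \left(-1672\right)^{2}}{2 \left(696 - 1672\right)} - \frac{246}{576}\right) \left(1582 + 1000154\right) = \left(\frac{-555 - 2795584}{2 \left(-976\right)} - \frac{41}{96}\right) 1001736 = \left(\frac{1}{2} \left(- \frac{1}{976}\right) \left(-555 - 2795584\right) - \frac{41}{96}\right) 1001736 = \left(\frac{1}{2} \left(- \frac{1}{976}\right) \left(-2796139\right) - \frac{41}{96}\right) 1001736 = \left(\frac{2796139}{1952} - \frac{41}{96}\right) 1001736 = \frac{2096479}{1464} \cdot 1001736 = \frac{87504936981}{61}$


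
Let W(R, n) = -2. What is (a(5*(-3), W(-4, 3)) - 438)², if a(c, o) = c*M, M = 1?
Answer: 205209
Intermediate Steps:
a(c, o) = c (a(c, o) = c*1 = c)
(a(5*(-3), W(-4, 3)) - 438)² = (5*(-3) - 438)² = (-15 - 438)² = (-453)² = 205209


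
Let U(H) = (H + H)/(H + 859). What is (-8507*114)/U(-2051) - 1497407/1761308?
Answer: -1018038404749021/3612442708 ≈ -2.8181e+5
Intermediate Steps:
U(H) = 2*H/(859 + H) (U(H) = (2*H)/(859 + H) = 2*H/(859 + H))
(-8507*114)/U(-2051) - 1497407/1761308 = (-8507*114)/((2*(-2051)/(859 - 2051))) - 1497407/1761308 = -969798/(2*(-2051)/(-1192)) - 1497407*1/1761308 = -969798/(2*(-2051)*(-1/1192)) - 1497407/1761308 = -969798/2051/596 - 1497407/1761308 = -969798*596/2051 - 1497407/1761308 = -577999608/2051 - 1497407/1761308 = -1018038404749021/3612442708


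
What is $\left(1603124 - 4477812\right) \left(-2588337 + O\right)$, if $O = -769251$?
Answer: $9652017932544$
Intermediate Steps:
$\left(1603124 - 4477812\right) \left(-2588337 + O\right) = \left(1603124 - 4477812\right) \left(-2588337 - 769251\right) = \left(-2874688\right) \left(-3357588\right) = 9652017932544$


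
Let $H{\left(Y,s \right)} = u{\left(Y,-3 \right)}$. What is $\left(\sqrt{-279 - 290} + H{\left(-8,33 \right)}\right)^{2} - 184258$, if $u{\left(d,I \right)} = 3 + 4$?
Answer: $-184778 + 14 i \sqrt{569} \approx -1.8478 \cdot 10^{5} + 333.95 i$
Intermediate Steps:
$u{\left(d,I \right)} = 7$
$H{\left(Y,s \right)} = 7$
$\left(\sqrt{-279 - 290} + H{\left(-8,33 \right)}\right)^{2} - 184258 = \left(\sqrt{-279 - 290} + 7\right)^{2} - 184258 = \left(\sqrt{-569} + 7\right)^{2} - 184258 = \left(i \sqrt{569} + 7\right)^{2} - 184258 = \left(7 + i \sqrt{569}\right)^{2} - 184258 = -184258 + \left(7 + i \sqrt{569}\right)^{2}$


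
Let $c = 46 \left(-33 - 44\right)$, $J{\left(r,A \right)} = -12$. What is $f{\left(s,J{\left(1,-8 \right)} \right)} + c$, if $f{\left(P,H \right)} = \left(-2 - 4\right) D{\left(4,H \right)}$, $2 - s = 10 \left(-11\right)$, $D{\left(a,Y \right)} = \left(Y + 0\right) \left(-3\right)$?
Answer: $-3758$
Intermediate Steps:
$D{\left(a,Y \right)} = - 3 Y$ ($D{\left(a,Y \right)} = Y \left(-3\right) = - 3 Y$)
$s = 112$ ($s = 2 - 10 \left(-11\right) = 2 - -110 = 2 + 110 = 112$)
$f{\left(P,H \right)} = 18 H$ ($f{\left(P,H \right)} = \left(-2 - 4\right) \left(- 3 H\right) = - 6 \left(- 3 H\right) = 18 H$)
$c = -3542$ ($c = 46 \left(-77\right) = -3542$)
$f{\left(s,J{\left(1,-8 \right)} \right)} + c = 18 \left(-12\right) - 3542 = -216 - 3542 = -3758$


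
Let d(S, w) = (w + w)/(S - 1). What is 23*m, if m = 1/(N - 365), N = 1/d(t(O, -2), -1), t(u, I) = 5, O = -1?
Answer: -23/367 ≈ -0.062670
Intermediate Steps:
d(S, w) = 2*w/(-1 + S) (d(S, w) = (2*w)/(-1 + S) = 2*w/(-1 + S))
N = -2 (N = 1/(2*(-1)/(-1 + 5)) = 1/(2*(-1)/4) = 1/(2*(-1)*(¼)) = 1/(-½) = -2)
m = -1/367 (m = 1/(-2 - 365) = 1/(-367) = -1/367 ≈ -0.0027248)
23*m = 23*(-1/367) = -23/367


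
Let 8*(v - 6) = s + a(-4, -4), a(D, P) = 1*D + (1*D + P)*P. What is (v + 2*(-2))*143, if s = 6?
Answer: 3575/4 ≈ 893.75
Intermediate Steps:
a(D, P) = D + P*(D + P) (a(D, P) = D + (D + P)*P = D + P*(D + P))
v = 41/4 (v = 6 + (6 + (-4 + (-4)² - 4*(-4)))/8 = 6 + (6 + (-4 + 16 + 16))/8 = 6 + (6 + 28)/8 = 6 + (⅛)*34 = 6 + 17/4 = 41/4 ≈ 10.250)
(v + 2*(-2))*143 = (41/4 + 2*(-2))*143 = (41/4 - 4)*143 = (25/4)*143 = 3575/4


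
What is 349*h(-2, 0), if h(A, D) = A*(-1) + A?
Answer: 0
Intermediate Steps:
h(A, D) = 0 (h(A, D) = -A + A = 0)
349*h(-2, 0) = 349*0 = 0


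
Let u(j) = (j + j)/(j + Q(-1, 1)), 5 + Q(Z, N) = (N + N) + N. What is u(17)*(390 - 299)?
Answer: 3094/15 ≈ 206.27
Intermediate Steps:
Q(Z, N) = -5 + 3*N (Q(Z, N) = -5 + ((N + N) + N) = -5 + (2*N + N) = -5 + 3*N)
u(j) = 2*j/(-2 + j) (u(j) = (j + j)/(j + (-5 + 3*1)) = (2*j)/(j + (-5 + 3)) = (2*j)/(j - 2) = (2*j)/(-2 + j) = 2*j/(-2 + j))
u(17)*(390 - 299) = (2*17/(-2 + 17))*(390 - 299) = (2*17/15)*91 = (2*17*(1/15))*91 = (34/15)*91 = 3094/15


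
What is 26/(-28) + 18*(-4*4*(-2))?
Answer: 8051/14 ≈ 575.07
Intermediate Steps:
26/(-28) + 18*(-4*4*(-2)) = 26*(-1/28) + 18*(-16*(-2)) = -13/14 + 18*32 = -13/14 + 576 = 8051/14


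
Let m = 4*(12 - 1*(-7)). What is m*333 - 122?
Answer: 25186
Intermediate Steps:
m = 76 (m = 4*(12 + 7) = 4*19 = 76)
m*333 - 122 = 76*333 - 122 = 25308 - 122 = 25186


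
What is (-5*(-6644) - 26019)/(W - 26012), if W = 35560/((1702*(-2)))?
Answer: -6128051/22145102 ≈ -0.27672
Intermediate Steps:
W = -8890/851 (W = 35560/(-3404) = 35560*(-1/3404) = -8890/851 ≈ -10.447)
(-5*(-6644) - 26019)/(W - 26012) = (-5*(-6644) - 26019)/(-8890/851 - 26012) = (33220 - 26019)/(-22145102/851) = 7201*(-851/22145102) = -6128051/22145102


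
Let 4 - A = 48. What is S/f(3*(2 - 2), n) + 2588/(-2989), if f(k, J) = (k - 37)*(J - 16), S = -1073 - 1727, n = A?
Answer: -705728/331779 ≈ -2.1271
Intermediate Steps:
A = -44 (A = 4 - 1*48 = 4 - 48 = -44)
n = -44
S = -2800
f(k, J) = (-37 + k)*(-16 + J)
S/f(3*(2 - 2), n) + 2588/(-2989) = -2800/(592 - 37*(-44) - 48*(2 - 2) - 132*(2 - 2)) + 2588/(-2989) = -2800/(592 + 1628 - 48*0 - 132*0) + 2588*(-1/2989) = -2800/(592 + 1628 - 16*0 - 44*0) - 2588/2989 = -2800/(592 + 1628 + 0 + 0) - 2588/2989 = -2800/2220 - 2588/2989 = -2800*1/2220 - 2588/2989 = -140/111 - 2588/2989 = -705728/331779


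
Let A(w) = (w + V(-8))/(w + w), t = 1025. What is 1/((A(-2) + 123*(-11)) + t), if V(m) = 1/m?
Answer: -32/10479 ≈ -0.0030537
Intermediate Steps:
A(w) = (-⅛ + w)/(2*w) (A(w) = (w + 1/(-8))/(w + w) = (w - ⅛)/((2*w)) = (-⅛ + w)*(1/(2*w)) = (-⅛ + w)/(2*w))
1/((A(-2) + 123*(-11)) + t) = 1/(((1/16)*(-1 + 8*(-2))/(-2) + 123*(-11)) + 1025) = 1/(((1/16)*(-½)*(-1 - 16) - 1353) + 1025) = 1/(((1/16)*(-½)*(-17) - 1353) + 1025) = 1/((17/32 - 1353) + 1025) = 1/(-43279/32 + 1025) = 1/(-10479/32) = -32/10479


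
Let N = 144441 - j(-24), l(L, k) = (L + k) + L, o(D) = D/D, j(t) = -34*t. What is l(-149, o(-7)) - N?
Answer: -143922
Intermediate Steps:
o(D) = 1
l(L, k) = k + 2*L
N = 143625 (N = 144441 - (-34)*(-24) = 144441 - 1*816 = 144441 - 816 = 143625)
l(-149, o(-7)) - N = (1 + 2*(-149)) - 1*143625 = (1 - 298) - 143625 = -297 - 143625 = -143922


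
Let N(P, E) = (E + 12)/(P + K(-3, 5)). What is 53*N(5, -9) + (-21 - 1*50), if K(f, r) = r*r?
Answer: -657/10 ≈ -65.700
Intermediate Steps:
K(f, r) = r²
N(P, E) = (12 + E)/(25 + P) (N(P, E) = (E + 12)/(P + 5²) = (12 + E)/(P + 25) = (12 + E)/(25 + P))
53*N(5, -9) + (-21 - 1*50) = 53*((12 - 9)/(25 + 5)) + (-21 - 1*50) = 53*(3/30) + (-21 - 50) = 53*((1/30)*3) - 71 = 53*(⅒) - 71 = 53/10 - 71 = -657/10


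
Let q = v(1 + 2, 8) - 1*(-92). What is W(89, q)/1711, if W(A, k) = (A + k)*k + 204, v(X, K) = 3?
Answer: 17684/1711 ≈ 10.335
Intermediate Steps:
q = 95 (q = 3 - 1*(-92) = 3 + 92 = 95)
W(A, k) = 204 + k*(A + k) (W(A, k) = k*(A + k) + 204 = 204 + k*(A + k))
W(89, q)/1711 = (204 + 95² + 89*95)/1711 = (204 + 9025 + 8455)*(1/1711) = 17684*(1/1711) = 17684/1711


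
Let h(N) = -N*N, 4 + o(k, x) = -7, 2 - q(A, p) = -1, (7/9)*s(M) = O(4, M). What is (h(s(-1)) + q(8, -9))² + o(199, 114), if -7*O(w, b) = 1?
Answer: -12689927/5764801 ≈ -2.2013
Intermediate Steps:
O(w, b) = -⅐ (O(w, b) = -⅐*1 = -⅐)
s(M) = -9/49 (s(M) = (9/7)*(-⅐) = -9/49)
q(A, p) = 3 (q(A, p) = 2 - 1*(-1) = 2 + 1 = 3)
o(k, x) = -11 (o(k, x) = -4 - 7 = -11)
h(N) = -N²
(h(s(-1)) + q(8, -9))² + o(199, 114) = (-(-9/49)² + 3)² - 11 = (-1*81/2401 + 3)² - 11 = (-81/2401 + 3)² - 11 = (7122/2401)² - 11 = 50722884/5764801 - 11 = -12689927/5764801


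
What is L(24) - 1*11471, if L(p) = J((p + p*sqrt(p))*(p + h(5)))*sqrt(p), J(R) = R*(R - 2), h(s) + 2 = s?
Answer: 20112817 + 20992608*sqrt(6) ≈ 7.1534e+7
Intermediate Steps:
h(s) = -2 + s
J(R) = R*(-2 + R)
L(p) = sqrt(p)*(-2 + (3 + p)*(p + p**(3/2)))*(3 + p)*(p + p**(3/2)) (L(p) = (((p + p*sqrt(p))*(p + (-2 + 5)))*(-2 + (p + p*sqrt(p))*(p + (-2 + 5))))*sqrt(p) = (((p + p**(3/2))*(p + 3))*(-2 + (p + p**(3/2))*(p + 3)))*sqrt(p) = (((p + p**(3/2))*(3 + p))*(-2 + (p + p**(3/2))*(3 + p)))*sqrt(p) = (((3 + p)*(p + p**(3/2)))*(-2 + (3 + p)*(p + p**(3/2))))*sqrt(p) = ((-2 + (3 + p)*(p + p**(3/2)))*(3 + p)*(p + p**(3/2)))*sqrt(p) = sqrt(p)*(-2 + (3 + p)*(p + p**(3/2)))*(3 + p)*(p + p**(3/2)))
L(24) - 1*11471 = sqrt(24)*(24**2 + 24**(5/2) + 3*24 + 3*24**(3/2))*(-2 + 24**2 + 24**(5/2) + 3*24 + 3*24**(3/2)) - 1*11471 = (2*sqrt(6))*(576 + 1152*sqrt(6) + 72 + 3*(48*sqrt(6)))*(-2 + 576 + 1152*sqrt(6) + 72 + 3*(48*sqrt(6))) - 11471 = (2*sqrt(6))*(576 + 1152*sqrt(6) + 72 + 144*sqrt(6))*(-2 + 576 + 1152*sqrt(6) + 72 + 144*sqrt(6)) - 11471 = (2*sqrt(6))*(648 + 1296*sqrt(6))*(646 + 1296*sqrt(6)) - 11471 = 2*sqrt(6)*(646 + 1296*sqrt(6))*(648 + 1296*sqrt(6)) - 11471 = -11471 + 2*sqrt(6)*(646 + 1296*sqrt(6))*(648 + 1296*sqrt(6))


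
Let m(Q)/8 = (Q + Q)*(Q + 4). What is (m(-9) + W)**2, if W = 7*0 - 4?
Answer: 512656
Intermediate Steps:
W = -4 (W = 0 - 4 = -4)
m(Q) = 16*Q*(4 + Q) (m(Q) = 8*((Q + Q)*(Q + 4)) = 8*((2*Q)*(4 + Q)) = 8*(2*Q*(4 + Q)) = 16*Q*(4 + Q))
(m(-9) + W)**2 = (16*(-9)*(4 - 9) - 4)**2 = (16*(-9)*(-5) - 4)**2 = (720 - 4)**2 = 716**2 = 512656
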